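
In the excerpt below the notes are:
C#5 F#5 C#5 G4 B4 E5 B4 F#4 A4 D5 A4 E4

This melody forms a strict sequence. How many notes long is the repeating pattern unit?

4

Try groups of 4 (3 cells in 12 notes):
C#5 F#5 C#5 G4 | B4 E5 B4 F#4 | A4 D5 A4 E4
Each cell is the previous one down a 2nd — so the unit is 4 notes.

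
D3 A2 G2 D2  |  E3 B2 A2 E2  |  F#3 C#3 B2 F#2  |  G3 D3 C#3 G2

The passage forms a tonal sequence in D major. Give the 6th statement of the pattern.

Taking 4-note groups, the heads are D3, E3, F#3, G3: the pattern moves up a 2nd.
Carrying on: A3 → B3.
So cell 6 is B3 F#3 E3 B2.

B3 F#3 E3 B2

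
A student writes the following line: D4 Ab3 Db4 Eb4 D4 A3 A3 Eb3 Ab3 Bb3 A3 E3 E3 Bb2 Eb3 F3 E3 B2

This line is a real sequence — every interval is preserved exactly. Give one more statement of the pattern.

Unit = 6 notes; the statements start on D4, A3, E3, moving down a 4th each time.
So cell 4 is B2 F2 Bb2 C3 B2 F#2.

B2 F2 Bb2 C3 B2 F#2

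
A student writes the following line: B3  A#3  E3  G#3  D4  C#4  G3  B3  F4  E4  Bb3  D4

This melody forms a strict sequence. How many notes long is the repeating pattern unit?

4

Try groups of 4 (3 cells in 12 notes):
B3 A#3 E3 G#3 | D4 C#4 G3 B3 | F4 E4 Bb3 D4
Each cell is the previous one up a 3rd — so the unit is 4 notes.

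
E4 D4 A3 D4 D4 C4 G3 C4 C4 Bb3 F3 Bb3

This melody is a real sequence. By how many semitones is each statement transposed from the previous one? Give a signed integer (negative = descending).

-2

Unit = 4 notes; the statements start on E4, D4, C4, moving down a 2nd each time.
E4 to D4 spans -2 semitones.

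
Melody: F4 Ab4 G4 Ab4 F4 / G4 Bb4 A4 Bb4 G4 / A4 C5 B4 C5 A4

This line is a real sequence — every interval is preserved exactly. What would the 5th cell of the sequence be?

C#5 E5 D#5 E5 C#5

Taking 5-note groups, the heads are F4, G4, A4: the pattern moves up a 2nd.
Extending up a 2nd: B4 → C#5.
Statement 5 starts on C#5 and keeps the same exact contour: C#5 E5 D#5 E5 C#5.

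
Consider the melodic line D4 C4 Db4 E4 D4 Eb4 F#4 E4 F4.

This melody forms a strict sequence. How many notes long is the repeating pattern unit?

Try groups of 3 (3 cells in 9 notes):
D4 C4 Db4 | E4 D4 Eb4 | F#4 E4 F4
That's a consistent up a 2nd shift per cell, and no other grouping gives one.

3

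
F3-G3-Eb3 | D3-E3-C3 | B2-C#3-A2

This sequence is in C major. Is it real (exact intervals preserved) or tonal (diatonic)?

real

Each cell has the same semitone pattern (2, -4) — intervals are preserved exactly.
And Eb3 lies outside C major, so the sequence is real rather than tonal.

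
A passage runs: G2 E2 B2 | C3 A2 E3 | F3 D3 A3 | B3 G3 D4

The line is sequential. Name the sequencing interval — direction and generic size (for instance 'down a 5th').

Unit = 3 notes; the statements start on G2, C3, F3, B3, moving up a 4th each time.
From G2 to C3: up a 4th.

up a 4th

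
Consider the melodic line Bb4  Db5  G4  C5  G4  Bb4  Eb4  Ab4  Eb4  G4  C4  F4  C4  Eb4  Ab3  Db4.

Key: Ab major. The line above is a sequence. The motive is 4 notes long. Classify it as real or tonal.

tonal

Every note is diatonic to Ab major.
Cell 1 has -6 semitones from note 2 to 3, but cell 2 has -7 — the interval quality changes while the contour stays the same, which is the hallmark of a tonal sequence.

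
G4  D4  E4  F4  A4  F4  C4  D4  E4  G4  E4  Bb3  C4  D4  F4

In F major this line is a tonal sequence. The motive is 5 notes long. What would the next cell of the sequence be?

With a 5-note motive the entries are G4, F4, E4, each down a 2nd from the previous.
So cell 4 is D4 A3 Bb3 C4 E4.

D4 A3 Bb3 C4 E4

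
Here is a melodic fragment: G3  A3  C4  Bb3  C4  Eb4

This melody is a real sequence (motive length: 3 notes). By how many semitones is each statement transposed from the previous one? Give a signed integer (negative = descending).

Unit = 3 notes; the statements start on G3, Bb3, moving up a 3rd each time.
G3→Bb3 is 58 − 55 = 3 semitones.

3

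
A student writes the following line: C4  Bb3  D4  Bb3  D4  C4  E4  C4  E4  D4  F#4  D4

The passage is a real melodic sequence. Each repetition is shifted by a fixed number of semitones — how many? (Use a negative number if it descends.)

Taking 4-note groups, the heads are C4, D4, E4: the pattern moves up a 2nd.
Counting half-steps from C4 to D4: 2.

2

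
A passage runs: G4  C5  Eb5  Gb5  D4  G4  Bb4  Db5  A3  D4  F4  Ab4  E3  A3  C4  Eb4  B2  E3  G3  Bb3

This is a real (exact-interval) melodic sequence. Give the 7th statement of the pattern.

Unit = 4 notes; the statements start on G4, D4, A3, E3, B2, moving down a 4th each time.
Extending down a 4th: F#2 → C#2.
So cell 7 is C#2 F#2 A2 C3.

C#2 F#2 A2 C3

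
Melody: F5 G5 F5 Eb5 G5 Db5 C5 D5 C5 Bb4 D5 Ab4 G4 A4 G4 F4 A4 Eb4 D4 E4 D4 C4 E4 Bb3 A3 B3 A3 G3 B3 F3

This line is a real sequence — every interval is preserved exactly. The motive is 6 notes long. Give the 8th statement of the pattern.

F#2 G#2 F#2 E2 G#2 D2

Taking 6-note groups, the heads are F5, C5, G4, D4, A3: the pattern moves down a 4th.
Continuing the starts: E3 → B2 → F#2.
So cell 8 is F#2 G#2 F#2 E2 G#2 D2.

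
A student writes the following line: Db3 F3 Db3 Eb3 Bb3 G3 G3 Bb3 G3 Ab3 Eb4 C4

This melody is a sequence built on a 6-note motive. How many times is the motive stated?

12 notes in groups of 6 gives 12/6 = 2 statements.
Starts: Db3, G3 — each up a 4th.

2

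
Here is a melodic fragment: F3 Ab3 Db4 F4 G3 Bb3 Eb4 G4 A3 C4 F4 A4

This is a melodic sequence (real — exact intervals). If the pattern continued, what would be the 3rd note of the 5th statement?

Grouping in 4s, the 3rd note of each cell is Db4, Eb4, F4.
Carrying that up a 2nd forward: G4 → A4.

A4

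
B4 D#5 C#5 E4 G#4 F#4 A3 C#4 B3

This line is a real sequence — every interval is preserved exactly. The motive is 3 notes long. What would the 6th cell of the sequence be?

Taking 3-note groups, the heads are B4, E4, A3: the pattern moves down a 5th.
Continuing the starts: D3 → G2 → C2.
Statement 6 starts on C2 and keeps the same exact contour: C2 E2 D2.

C2 E2 D2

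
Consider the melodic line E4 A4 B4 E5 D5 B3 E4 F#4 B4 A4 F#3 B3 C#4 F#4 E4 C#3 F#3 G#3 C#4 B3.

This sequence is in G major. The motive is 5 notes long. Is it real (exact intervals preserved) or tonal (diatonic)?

real

Each cell has the same semitone pattern (5, 2, 5, -2) — intervals are preserved exactly.
And C#4 lies outside G major, so the sequence is real rather than tonal.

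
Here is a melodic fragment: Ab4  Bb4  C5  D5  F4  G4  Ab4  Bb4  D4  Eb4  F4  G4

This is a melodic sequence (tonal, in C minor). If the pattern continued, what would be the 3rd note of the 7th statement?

Eb3

With 4-note cells, note 3 of each statement runs C5, Ab4, F4.
Extending down a 3rd: D4 → Bb3 → G3 → Eb3.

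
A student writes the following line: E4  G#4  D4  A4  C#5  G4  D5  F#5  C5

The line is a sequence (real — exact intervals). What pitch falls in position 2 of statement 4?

Grouping in 3s, the 2nd note of each cell is G#4, C#5, F#5.
One more up a 4th gives B5.

B5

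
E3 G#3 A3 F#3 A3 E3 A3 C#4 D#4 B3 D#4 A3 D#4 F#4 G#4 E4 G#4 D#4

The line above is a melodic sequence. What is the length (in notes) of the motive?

18 notes total. Splitting into 3 groups of 6:
E3 G#3 A3 F#3 A3 E3 | A3 C#4 D#4 B3 D#4 A3 | D#4 F#4 G#4 E4 G#4 D#4
Every group is a transposition up a 4th of the one before; no shorter unit works.

6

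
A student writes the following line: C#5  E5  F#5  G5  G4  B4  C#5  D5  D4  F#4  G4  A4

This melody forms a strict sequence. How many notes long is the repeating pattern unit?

12 notes total. Splitting into 3 groups of 4:
C#5 E5 F#5 G5 | G4 B4 C#5 D5 | D4 F#4 G4 A4
Every group is a transposition down a 4th of the one before; no shorter unit works.

4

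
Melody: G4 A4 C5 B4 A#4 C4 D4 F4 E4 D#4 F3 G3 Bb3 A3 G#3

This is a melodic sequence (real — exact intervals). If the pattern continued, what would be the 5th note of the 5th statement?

With 5-note cells, note 5 of each statement runs A#4, D#4, G#3.
Each moves down a 5th. Continuing: C#3 → F#2.

F#2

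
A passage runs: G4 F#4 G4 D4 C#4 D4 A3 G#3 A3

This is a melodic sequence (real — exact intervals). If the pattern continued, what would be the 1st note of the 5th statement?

With 3-note cells, note 1 of each statement runs G4, D4, A3.
Carrying that down a 4th forward: E3 → B2.

B2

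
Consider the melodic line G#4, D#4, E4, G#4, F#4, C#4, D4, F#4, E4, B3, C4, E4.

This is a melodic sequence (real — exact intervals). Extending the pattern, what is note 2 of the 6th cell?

Grouping in 4s, the 2nd note of each cell is D#4, C#4, B3.
Extending down a 2nd: A3 → G3 → F3.

F3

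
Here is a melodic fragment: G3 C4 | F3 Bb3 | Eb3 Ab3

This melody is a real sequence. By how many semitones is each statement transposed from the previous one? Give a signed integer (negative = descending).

-2

With a 2-note motive the entries are G3, F3, Eb3, each down a 2nd from the previous.
G3 to F3 spans -2 semitones.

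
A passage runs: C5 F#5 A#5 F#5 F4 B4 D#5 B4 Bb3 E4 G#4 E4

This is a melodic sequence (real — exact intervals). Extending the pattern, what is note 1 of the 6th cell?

The unit is 4 notes. Position-1 pitches of the 3 shown cells: C5, F4, Bb3.
Each moves down a 5th. Continuing: Eb3 → Ab2 → Db2.

Db2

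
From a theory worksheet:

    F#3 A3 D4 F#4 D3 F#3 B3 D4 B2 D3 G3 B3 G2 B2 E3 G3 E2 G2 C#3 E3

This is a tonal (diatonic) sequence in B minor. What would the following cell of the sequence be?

C#2 E2 A2 C#3

Taking 4-note groups, the heads are F#3, D3, B2, G2, E2: the pattern moves down a 3rd.
From C#2 the diatonic shape gives C#2 E2 A2 C#3.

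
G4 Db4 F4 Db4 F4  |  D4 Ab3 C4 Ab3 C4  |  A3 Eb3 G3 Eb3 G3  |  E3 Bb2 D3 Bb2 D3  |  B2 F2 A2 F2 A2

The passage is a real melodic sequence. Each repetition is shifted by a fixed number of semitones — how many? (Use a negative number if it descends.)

Unit = 5 notes; the statements start on G4, D4, A3, E3, B2, moving down a 4th each time.
G4→D4 is 62 − 67 = -5 semitones.

-5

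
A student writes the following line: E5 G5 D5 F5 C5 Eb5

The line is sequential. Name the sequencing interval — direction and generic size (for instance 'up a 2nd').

The 2-note cells begin on E5, D5, C5 — each down a 2nd from the last.
From E5 to D5: down a 2nd.

down a 2nd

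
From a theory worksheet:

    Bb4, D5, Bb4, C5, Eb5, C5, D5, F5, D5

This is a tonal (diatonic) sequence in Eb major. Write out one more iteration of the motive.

Unit = 3 notes; the statements start on Bb4, C5, D5, moving up a 2nd each time.
So cell 4 is Eb5 G5 Eb5.

Eb5 G5 Eb5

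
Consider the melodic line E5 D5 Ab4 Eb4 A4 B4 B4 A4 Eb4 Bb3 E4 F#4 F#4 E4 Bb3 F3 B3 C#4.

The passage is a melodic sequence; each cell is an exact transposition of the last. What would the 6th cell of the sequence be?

The 6-note cells begin on E5, B4, F#4 — each down a 4th from the last.
Continuing the starts: C#4 → G#3 → D#3.
So cell 6 is D#3 C#3 G2 D2 G#2 A#2.

D#3 C#3 G2 D2 G#2 A#2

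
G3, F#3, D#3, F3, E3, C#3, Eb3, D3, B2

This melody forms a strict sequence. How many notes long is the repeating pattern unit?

3

9 notes total. Splitting into 3 groups of 3:
G3 F#3 D#3 | F3 E3 C#3 | Eb3 D3 B2
That's a consistent down a 2nd shift per cell, and no other grouping gives one.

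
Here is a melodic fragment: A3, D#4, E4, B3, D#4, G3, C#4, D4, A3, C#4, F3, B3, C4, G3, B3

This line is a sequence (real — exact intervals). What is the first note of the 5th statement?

With a 5-note motive the entries are A3, G3, F3, each down a 2nd from the previous.
Continuing: Eb3 → Db3. Statement 5 starts on Db3.

Db3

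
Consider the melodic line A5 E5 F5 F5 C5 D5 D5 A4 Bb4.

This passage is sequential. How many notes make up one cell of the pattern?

Try groups of 3 (3 cells in 9 notes):
A5 E5 F5 | F5 C5 D5 | D5 A4 Bb4
That's a consistent down a 3rd shift per cell, and no other grouping gives one.

3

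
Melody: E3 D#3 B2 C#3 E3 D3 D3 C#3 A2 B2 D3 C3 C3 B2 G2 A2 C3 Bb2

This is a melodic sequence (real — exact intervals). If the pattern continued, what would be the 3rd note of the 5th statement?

With 6-note cells, note 3 of each statement runs B2, A2, G2.
Each moves down a 2nd. Continuing: F2 → Eb2.

Eb2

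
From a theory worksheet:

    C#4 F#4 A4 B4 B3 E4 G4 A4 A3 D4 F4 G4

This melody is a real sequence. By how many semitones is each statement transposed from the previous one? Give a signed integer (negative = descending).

-2

With a 4-note motive the entries are C#4, B3, A3, each down a 2nd from the previous.
Counting half-steps from C#4 to B3: -2.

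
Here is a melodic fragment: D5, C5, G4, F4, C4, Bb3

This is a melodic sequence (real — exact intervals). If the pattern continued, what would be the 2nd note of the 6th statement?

Grouping in 2s, the 2nd note of each cell is C5, F4, Bb3.
Carrying that down a 5th forward: Eb3 → Ab2 → Db2.

Db2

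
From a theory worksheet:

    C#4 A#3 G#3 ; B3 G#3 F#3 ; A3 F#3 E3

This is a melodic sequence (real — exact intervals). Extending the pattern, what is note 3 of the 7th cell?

With 3-note cells, note 3 of each statement runs G#3, F#3, E3.
Extending down a 2nd: D3 → C3 → Bb2 → Ab2.

Ab2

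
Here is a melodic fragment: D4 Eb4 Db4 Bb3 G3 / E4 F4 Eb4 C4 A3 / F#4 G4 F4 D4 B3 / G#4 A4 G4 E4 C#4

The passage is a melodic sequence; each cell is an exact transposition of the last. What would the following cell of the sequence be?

A#4 B4 A4 F#4 D#4

With a 5-note motive the entries are D4, E4, F#4, G#4, each up a 2nd from the previous.
Statement 5 starts on A#4 and keeps the same exact contour: A#4 B4 A4 F#4 D#4.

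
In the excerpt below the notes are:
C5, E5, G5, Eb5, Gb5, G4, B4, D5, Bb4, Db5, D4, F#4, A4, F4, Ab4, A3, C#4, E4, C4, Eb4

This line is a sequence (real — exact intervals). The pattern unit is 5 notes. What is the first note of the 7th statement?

F#2

Unit = 5 notes; the statements start on C5, G4, D4, A3, moving down a 4th each time.
Continuing: E3 → B2 → F#2. Statement 7 starts on F#2.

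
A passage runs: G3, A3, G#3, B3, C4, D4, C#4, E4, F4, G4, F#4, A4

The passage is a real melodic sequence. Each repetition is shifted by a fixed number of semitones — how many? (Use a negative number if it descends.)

With a 4-note motive the entries are G3, C4, F4, each up a 4th from the previous.
G3→C4 is 60 − 55 = 5 semitones.

5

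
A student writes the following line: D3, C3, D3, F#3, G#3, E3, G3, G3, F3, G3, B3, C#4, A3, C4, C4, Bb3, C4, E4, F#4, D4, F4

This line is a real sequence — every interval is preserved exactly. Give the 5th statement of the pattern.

The 7-note cells begin on D3, G3, C4 — each up a 4th from the last.
Extending up a 4th: F4 → Bb4.
So cell 5 is Bb4 Ab4 Bb4 D5 E5 C5 Eb5.

Bb4 Ab4 Bb4 D5 E5 C5 Eb5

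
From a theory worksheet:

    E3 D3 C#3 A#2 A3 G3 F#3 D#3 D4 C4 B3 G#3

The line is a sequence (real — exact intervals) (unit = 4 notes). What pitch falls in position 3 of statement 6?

D5

The unit is 4 notes. Position-3 pitches of the 3 shown cells: C#3, F#3, B3.
Extending up a 4th: E4 → A4 → D5.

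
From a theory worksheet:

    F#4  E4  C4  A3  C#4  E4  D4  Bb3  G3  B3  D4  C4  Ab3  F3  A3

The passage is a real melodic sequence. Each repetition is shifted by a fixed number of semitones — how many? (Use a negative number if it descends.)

The 5-note cells begin on F#4, E4, D4 — each down a 2nd from the last.
F#4→E4 is 64 − 66 = -2 semitones.

-2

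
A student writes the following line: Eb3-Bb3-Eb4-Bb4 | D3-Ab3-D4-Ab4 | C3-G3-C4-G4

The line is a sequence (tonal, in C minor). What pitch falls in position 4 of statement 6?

Grouping in 4s, the 4th note of each cell is Bb4, Ab4, G4.
Each moves down a 2nd. Continuing: F4 → Eb4 → D4.

D4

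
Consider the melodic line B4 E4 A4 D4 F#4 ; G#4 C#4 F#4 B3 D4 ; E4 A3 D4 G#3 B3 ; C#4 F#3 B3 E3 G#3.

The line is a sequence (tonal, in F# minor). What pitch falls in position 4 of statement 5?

C#3

The unit is 5 notes. Position-4 pitches of the 4 shown cells: D4, B3, G#3, E3.
One more down a 3rd gives C#3.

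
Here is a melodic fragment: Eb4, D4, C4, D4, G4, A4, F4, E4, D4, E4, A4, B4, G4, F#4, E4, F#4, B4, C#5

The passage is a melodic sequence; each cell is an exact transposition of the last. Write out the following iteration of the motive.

Taking 6-note groups, the heads are Eb4, F4, G4: the pattern moves up a 2nd.
Statement 4 starts on A4 and keeps the same exact contour: A4 G#4 F#4 G#4 C#5 D#5.

A4 G#4 F#4 G#4 C#5 D#5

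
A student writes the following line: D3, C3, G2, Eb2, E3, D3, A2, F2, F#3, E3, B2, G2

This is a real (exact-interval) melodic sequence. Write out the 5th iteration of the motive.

With a 4-note motive the entries are D3, E3, F#3, each up a 2nd from the previous.
Continuing the starts: G#3 → A#3.
From A#3 the exact shape gives A#3 G#3 D#3 B2.

A#3 G#3 D#3 B2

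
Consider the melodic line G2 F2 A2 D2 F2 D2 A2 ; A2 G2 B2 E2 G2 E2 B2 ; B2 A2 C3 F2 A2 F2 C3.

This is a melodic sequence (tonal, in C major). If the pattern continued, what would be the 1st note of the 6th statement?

The unit is 7 notes. Position-1 pitches of the 3 shown cells: G2, A2, B2.
Carrying that up a 2nd forward: C3 → D3 → E3.

E3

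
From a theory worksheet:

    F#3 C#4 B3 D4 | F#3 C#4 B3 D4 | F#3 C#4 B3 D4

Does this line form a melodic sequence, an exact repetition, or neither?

Each 4-note cell is identical (F#3 C#4 B3 D4), restated at the same pitch.

repetition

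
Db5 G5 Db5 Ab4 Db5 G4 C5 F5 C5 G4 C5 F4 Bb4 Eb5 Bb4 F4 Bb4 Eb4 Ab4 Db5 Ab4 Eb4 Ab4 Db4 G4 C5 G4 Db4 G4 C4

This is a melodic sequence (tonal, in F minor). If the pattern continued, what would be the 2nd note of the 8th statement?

G4

With 6-note cells, note 2 of each statement runs G5, F5, Eb5, Db5, C5.
Carrying that down a 2nd forward: Bb4 → Ab4 → G4.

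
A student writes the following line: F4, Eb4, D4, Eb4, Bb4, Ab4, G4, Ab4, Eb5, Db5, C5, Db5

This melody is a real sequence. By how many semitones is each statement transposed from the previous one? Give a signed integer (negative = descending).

The 4-note cells begin on F4, Bb4, Eb5 — each up a 4th from the last.
F4→Bb4 is 70 − 65 = 5 semitones.

5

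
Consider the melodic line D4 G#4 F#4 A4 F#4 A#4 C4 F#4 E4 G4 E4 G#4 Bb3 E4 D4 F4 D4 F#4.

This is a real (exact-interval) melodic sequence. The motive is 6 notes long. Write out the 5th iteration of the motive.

Gb3 C4 Bb3 Db4 Bb3 D4

The 6-note cells begin on D4, C4, Bb3 — each down a 2nd from the last.
Continuing the starts: Ab3 → Gb3.
Statement 5 starts on Gb3 and keeps the same exact contour: Gb3 C4 Bb3 Db4 Bb3 D4.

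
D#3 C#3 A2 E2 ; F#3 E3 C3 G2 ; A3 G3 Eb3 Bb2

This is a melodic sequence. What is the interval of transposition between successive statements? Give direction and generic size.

Taking 4-note groups, the heads are D#3, F#3, A3: the pattern moves up a 3rd.
From D#3 to F#3: up a 3rd.

up a 3rd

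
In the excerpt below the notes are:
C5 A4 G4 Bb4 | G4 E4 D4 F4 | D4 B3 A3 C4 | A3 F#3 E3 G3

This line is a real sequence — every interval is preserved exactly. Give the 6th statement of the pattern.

The 4-note cells begin on C5, G4, D4, A3 — each down a 4th from the last.
Extending down a 4th: E3 → B2.
So cell 6 is B2 G#2 F#2 A2.

B2 G#2 F#2 A2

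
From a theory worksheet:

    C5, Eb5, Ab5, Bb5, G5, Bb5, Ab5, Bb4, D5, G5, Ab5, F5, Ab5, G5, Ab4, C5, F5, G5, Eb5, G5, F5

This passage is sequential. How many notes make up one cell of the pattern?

7

21 notes total. Splitting into 3 groups of 7:
C5 Eb5 Ab5 Bb5 G5 Bb5 Ab5 | Bb4 D5 G5 Ab5 F5 Ab5 G5 | Ab4 C5 F5 G5 Eb5 G5 F5
That's a consistent down a 2nd shift per cell, and no other grouping gives one.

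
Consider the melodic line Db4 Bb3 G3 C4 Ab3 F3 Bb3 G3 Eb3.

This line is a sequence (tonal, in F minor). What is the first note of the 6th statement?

F3

The 3-note cells begin on Db4, C4, Bb3 — each down a 2nd from the last.
Continuing: Ab3 → G3 → F3. Statement 6 starts on F3.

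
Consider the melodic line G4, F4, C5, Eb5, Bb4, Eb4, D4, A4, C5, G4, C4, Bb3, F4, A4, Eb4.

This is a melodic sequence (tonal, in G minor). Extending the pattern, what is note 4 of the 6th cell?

The unit is 5 notes. Position-4 pitches of the 3 shown cells: Eb5, C5, A4.
Extending down a 3rd: F4 → D4 → Bb3.

Bb3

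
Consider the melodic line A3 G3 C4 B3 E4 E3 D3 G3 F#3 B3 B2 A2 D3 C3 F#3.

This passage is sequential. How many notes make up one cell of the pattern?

5

Try groups of 5 (3 cells in 15 notes):
A3 G3 C4 B3 E4 | E3 D3 G3 F#3 B3 | B2 A2 D3 C3 F#3
Each cell is the previous one down a 4th — so the unit is 5 notes.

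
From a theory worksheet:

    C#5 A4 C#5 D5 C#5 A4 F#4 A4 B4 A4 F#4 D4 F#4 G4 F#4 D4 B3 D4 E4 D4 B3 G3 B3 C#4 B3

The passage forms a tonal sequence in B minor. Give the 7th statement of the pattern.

The 5-note cells begin on C#5, A4, F#4, D4, B3 — each down a 3rd from the last.
Extending down a 3rd: G3 → E3.
Statement 7 starts on E3 and keeps the same diatonic contour: E3 C#3 E3 F#3 E3.

E3 C#3 E3 F#3 E3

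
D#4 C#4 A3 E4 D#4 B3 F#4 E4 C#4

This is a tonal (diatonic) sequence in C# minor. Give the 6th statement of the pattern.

Unit = 3 notes; the statements start on D#4, E4, F#4, moving up a 2nd each time.
Continuing the starts: G#4 → A4 → B4.
From B4 the diatonic shape gives B4 A4 F#4.

B4 A4 F#4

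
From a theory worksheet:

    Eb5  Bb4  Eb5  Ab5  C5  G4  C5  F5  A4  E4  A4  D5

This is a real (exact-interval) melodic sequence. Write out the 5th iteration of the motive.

D#4 A#3 D#4 G#4

The 4-note cells begin on Eb5, C5, A4 — each down a 3rd from the last.
Continuing the starts: F#4 → D#4.
Statement 5 starts on D#4 and keeps the same exact contour: D#4 A#3 D#4 G#4.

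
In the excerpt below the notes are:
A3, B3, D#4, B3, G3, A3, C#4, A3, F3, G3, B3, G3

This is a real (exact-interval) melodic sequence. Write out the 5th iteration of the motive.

Db3 Eb3 G3 Eb3

Taking 4-note groups, the heads are A3, G3, F3: the pattern moves down a 2nd.
Continuing the starts: Eb3 → Db3.
So cell 5 is Db3 Eb3 G3 Eb3.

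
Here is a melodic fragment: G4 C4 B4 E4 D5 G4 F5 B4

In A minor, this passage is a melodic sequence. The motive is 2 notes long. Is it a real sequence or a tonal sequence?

Every note is diatonic to A minor.
Cell 1 has -7 semitones from note 1 to 2, but cell 4 has -6 — the interval quality changes while the contour stays the same, which is the hallmark of a tonal sequence.

tonal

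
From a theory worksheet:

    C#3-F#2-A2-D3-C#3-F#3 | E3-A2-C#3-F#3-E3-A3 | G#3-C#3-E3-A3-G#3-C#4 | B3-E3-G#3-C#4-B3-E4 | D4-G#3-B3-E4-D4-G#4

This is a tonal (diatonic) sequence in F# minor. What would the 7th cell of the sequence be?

A4 D4 F#4 B4 A4 D5

The 6-note cells begin on C#3, E3, G#3, B3, D4 — each up a 3rd from the last.
Carrying on: F#4 → A4.
Statement 7 starts on A4 and keeps the same diatonic contour: A4 D4 F#4 B4 A4 D5.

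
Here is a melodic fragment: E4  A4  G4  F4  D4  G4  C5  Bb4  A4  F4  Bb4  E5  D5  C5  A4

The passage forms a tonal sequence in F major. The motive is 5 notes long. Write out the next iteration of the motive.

Unit = 5 notes; the statements start on E4, G4, Bb4, moving up a 3rd each time.
From D5 the diatonic shape gives D5 G5 F5 E5 C5.

D5 G5 F5 E5 C5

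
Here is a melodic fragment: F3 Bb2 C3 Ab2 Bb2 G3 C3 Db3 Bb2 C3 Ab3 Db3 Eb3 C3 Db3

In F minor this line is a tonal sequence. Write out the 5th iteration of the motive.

The 5-note cells begin on F3, G3, Ab3 — each up a 2nd from the last.
Continuing the starts: Bb3 → C4.
Statement 5 starts on C4 and keeps the same diatonic contour: C4 F3 G3 Eb3 F3.

C4 F3 G3 Eb3 F3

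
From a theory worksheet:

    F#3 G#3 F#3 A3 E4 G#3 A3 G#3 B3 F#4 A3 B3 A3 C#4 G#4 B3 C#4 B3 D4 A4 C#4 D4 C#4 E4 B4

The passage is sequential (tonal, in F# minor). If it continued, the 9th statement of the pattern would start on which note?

The 5-note cells begin on F#3, G#3, A3, B3, C#4 — each up a 2nd from the last.
Continuing: D4 → E4 → F#4 → G#4. Statement 9 starts on G#4.

G#4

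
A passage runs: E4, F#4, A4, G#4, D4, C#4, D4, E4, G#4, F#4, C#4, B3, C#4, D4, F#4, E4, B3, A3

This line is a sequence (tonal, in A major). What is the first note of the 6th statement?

The 6-note cells begin on E4, D4, C#4 — each down a 2nd from the last.
Extending the heads down a 2nd: B3 → A3 → G#3.

G#3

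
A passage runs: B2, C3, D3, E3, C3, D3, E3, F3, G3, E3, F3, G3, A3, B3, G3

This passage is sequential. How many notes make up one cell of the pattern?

5

15 notes total. Splitting into 3 groups of 5:
B2 C3 D3 E3 C3 | D3 E3 F3 G3 E3 | F3 G3 A3 B3 G3
Every group is a transposition up a 3rd of the one before; no shorter unit works.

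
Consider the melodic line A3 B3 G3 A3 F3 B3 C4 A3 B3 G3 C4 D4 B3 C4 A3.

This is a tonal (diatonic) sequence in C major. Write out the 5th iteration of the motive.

E4 F4 D4 E4 C4

Taking 5-note groups, the heads are A3, B3, C4: the pattern moves up a 2nd.
Carrying on: D4 → E4.
Statement 5 starts on E4 and keeps the same diatonic contour: E4 F4 D4 E4 C4.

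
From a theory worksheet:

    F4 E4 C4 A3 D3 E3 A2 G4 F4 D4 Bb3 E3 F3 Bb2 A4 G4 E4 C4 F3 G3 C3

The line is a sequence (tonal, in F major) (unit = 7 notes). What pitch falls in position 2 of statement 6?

With 7-note cells, note 2 of each statement runs E4, F4, G4.
Carrying that up a 2nd forward: A4 → Bb4 → C5.

C5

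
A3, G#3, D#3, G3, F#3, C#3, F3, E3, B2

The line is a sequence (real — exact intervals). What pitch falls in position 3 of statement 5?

With 3-note cells, note 3 of each statement runs D#3, C#3, B2.
Extending down a 2nd: A2 → G2.

G2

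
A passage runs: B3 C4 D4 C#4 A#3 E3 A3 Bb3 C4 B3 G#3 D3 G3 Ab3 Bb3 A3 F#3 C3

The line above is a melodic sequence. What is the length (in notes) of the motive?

18 notes total. Splitting into 3 groups of 6:
B3 C4 D4 C#4 A#3 E3 | A3 Bb3 C4 B3 G#3 D3 | G3 Ab3 Bb3 A3 F#3 C3
That's a consistent down a 2nd shift per cell, and no other grouping gives one.

6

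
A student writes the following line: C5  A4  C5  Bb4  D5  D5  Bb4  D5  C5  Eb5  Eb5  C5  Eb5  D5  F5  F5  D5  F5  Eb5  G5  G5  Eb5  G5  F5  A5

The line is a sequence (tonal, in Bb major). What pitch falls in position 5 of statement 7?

C6

With 5-note cells, note 5 of each statement runs D5, Eb5, F5, G5, A5.
Extending up a 2nd: Bb5 → C6.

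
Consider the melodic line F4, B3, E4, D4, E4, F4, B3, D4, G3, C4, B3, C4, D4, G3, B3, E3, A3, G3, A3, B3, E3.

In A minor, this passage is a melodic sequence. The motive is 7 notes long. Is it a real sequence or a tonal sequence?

Every note is diatonic to A minor.
Cell 1 has -6 semitones from note 1 to 2, but cell 2 has -7 — the interval quality changes while the contour stays the same, which is the hallmark of a tonal sequence.

tonal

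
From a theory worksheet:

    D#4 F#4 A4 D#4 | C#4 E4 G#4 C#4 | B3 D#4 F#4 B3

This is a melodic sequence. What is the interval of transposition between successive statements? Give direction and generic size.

down a 2nd

Taking 4-note groups, the heads are D#4, C#4, B3: the pattern moves down a 2nd.
From D#4 to C#4: down a 2nd.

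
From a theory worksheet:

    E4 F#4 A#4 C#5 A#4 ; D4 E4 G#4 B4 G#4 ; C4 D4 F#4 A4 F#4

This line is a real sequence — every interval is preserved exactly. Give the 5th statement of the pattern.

Ab3 Bb3 D4 F4 D4

Unit = 5 notes; the statements start on E4, D4, C4, moving down a 2nd each time.
Continuing the starts: Bb3 → Ab3.
Statement 5 starts on Ab3 and keeps the same exact contour: Ab3 Bb3 D4 F4 D4.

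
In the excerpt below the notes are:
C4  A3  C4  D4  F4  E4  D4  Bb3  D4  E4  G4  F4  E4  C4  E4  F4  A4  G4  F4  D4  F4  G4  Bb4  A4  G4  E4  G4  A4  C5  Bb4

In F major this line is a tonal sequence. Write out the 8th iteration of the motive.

Unit = 6 notes; the statements start on C4, D4, E4, F4, G4, moving up a 2nd each time.
Continuing the starts: A4 → Bb4 → C5.
So cell 8 is C5 A4 C5 D5 F5 E5.

C5 A4 C5 D5 F5 E5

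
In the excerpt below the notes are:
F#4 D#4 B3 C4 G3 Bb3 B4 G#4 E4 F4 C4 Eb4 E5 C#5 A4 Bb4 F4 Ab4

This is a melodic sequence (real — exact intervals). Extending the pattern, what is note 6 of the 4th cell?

Db5

Grouping in 6s, the 6th note of each cell is Bb3, Eb4, Ab4.
One more up a 4th gives Db5.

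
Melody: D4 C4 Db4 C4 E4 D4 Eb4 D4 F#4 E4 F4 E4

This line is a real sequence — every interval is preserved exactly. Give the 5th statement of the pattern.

A#4 G#4 A4 G#4

Unit = 4 notes; the statements start on D4, E4, F#4, moving up a 2nd each time.
Extending up a 2nd: G#4 → A#4.
Statement 5 starts on A#4 and keeps the same exact contour: A#4 G#4 A4 G#4.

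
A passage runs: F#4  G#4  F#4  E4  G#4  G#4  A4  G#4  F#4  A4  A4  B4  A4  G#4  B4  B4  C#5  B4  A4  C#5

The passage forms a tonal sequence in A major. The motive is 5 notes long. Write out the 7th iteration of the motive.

With a 5-note motive the entries are F#4, G#4, A4, B4, each up a 2nd from the previous.
Carrying on: C#5 → D5 → E5.
So cell 7 is E5 F#5 E5 D5 F#5.

E5 F#5 E5 D5 F#5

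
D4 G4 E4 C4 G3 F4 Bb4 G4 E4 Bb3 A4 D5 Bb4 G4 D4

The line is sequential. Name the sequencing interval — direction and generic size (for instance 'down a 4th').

up a 3rd

With a 5-note motive the entries are D4, F4, A4, each up a 3rd from the previous.
From D4 to F4: up a 3rd.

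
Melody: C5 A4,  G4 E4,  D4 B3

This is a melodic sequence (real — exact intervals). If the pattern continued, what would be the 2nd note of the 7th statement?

The unit is 2 notes. Position-2 pitches of the 3 shown cells: A4, E4, B3.
Extending down a 4th: F#3 → C#3 → G#2 → D#2.

D#2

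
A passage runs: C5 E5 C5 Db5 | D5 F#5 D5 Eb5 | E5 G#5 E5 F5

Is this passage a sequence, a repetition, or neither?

Each 4-note cell is the previous one transposed up a 2nd.

sequence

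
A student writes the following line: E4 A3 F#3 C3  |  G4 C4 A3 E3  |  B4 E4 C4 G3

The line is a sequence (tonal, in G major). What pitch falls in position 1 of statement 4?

D5

The unit is 4 notes. Position-1 pitches of the 3 shown cells: E4, G4, B4.
From B4, up a 3rd gives D5.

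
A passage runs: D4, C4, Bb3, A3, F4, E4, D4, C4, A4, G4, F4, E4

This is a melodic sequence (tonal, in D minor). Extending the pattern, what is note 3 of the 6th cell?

The unit is 4 notes. Position-3 pitches of the 3 shown cells: Bb3, D4, F4.
Extending up a 3rd: A4 → C5 → E5.

E5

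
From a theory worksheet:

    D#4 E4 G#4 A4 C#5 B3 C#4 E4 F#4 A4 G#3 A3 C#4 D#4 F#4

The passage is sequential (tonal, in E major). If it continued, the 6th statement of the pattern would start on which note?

A2

Unit = 5 notes; the statements start on D#4, B3, G#3, moving down a 3rd each time.
Extending the heads down a 3rd: E3 → C#3 → A2.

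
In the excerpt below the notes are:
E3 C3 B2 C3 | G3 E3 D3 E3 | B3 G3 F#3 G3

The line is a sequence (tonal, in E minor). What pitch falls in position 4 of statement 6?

With 4-note cells, note 4 of each statement runs C3, E3, G3.
Extending up a 3rd: B3 → D4 → F#4.

F#4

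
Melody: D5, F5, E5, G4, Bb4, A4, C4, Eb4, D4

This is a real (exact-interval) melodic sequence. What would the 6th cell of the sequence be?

Eb2 Gb2 F2

With a 3-note motive the entries are D5, G4, C4, each down a 5th from the previous.
Continuing the starts: F3 → Bb2 → Eb2.
Statement 6 starts on Eb2 and keeps the same exact contour: Eb2 Gb2 F2.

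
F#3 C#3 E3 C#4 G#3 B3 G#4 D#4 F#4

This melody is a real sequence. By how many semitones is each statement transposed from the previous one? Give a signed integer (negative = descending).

With a 3-note motive the entries are F#3, C#4, G#4, each up a 5th from the previous.
F#3→C#4 is 61 − 54 = 7 semitones.

7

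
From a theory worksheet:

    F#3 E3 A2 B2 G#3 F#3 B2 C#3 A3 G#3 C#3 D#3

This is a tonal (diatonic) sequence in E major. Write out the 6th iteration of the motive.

With a 4-note motive the entries are F#3, G#3, A3, each up a 2nd from the previous.
Continuing the starts: B3 → C#4 → D#4.
From D#4 the diatonic shape gives D#4 C#4 F#3 G#3.

D#4 C#4 F#3 G#3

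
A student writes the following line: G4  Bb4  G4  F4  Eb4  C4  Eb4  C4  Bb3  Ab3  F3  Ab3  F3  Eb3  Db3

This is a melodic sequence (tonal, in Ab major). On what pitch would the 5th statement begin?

Eb2

With a 5-note motive the entries are G4, C4, F3, each down a 5th from the previous.
Extending the heads down a 5th: Bb2 → Eb2.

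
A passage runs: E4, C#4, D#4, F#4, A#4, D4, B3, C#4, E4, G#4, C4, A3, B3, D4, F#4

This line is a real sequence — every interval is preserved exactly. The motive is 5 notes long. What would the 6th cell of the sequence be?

Gb3 Eb3 F3 Ab3 C4

Taking 5-note groups, the heads are E4, D4, C4: the pattern moves down a 2nd.
Carrying on: Bb3 → Ab3 → Gb3.
So cell 6 is Gb3 Eb3 F3 Ab3 C4.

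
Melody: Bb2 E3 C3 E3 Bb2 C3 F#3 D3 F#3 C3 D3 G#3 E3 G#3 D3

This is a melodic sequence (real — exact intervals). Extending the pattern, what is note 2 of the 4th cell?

A#3

With 5-note cells, note 2 of each statement runs E3, F#3, G#3.
Each moves up a 2nd; the next is A#3.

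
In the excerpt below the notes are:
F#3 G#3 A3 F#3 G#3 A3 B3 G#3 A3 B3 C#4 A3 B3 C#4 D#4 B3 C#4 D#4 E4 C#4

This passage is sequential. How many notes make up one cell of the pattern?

20 notes total. Splitting into 5 groups of 4:
F#3 G#3 A3 F#3 | G#3 A3 B3 G#3 | A3 B3 C#4 A3 | B3 C#4 D#4 B3 | C#4 D#4 E4 C#4
Every group is a transposition up a 2nd of the one before; no shorter unit works.

4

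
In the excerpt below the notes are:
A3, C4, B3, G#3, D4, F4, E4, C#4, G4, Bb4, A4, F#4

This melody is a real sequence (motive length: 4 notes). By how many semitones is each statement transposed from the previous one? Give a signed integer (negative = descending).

Unit = 4 notes; the statements start on A3, D4, G4, moving up a 4th each time.
Counting half-steps from A3 to D4: 5.

5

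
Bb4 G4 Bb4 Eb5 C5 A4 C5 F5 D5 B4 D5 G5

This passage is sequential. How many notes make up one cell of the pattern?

4

12 notes total. Splitting into 3 groups of 4:
Bb4 G4 Bb4 Eb5 | C5 A4 C5 F5 | D5 B4 D5 G5
Each cell is the previous one up a 2nd — so the unit is 4 notes.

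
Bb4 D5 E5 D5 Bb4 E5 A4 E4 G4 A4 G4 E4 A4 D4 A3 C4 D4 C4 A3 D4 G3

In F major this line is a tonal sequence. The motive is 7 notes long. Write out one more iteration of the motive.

The 7-note cells begin on Bb4, E4, A3 — each down a 5th from the last.
From D3 the diatonic shape gives D3 F3 G3 F3 D3 G3 C3.

D3 F3 G3 F3 D3 G3 C3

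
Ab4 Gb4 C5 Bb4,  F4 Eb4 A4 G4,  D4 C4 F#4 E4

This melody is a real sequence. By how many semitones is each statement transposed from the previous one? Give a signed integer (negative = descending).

-3

Taking 4-note groups, the heads are Ab4, F4, D4: the pattern moves down a 3rd.
Counting half-steps from Ab4 to F4: -3.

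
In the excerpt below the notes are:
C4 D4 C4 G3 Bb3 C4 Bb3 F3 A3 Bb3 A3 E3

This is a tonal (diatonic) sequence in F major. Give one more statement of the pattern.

G3 A3 G3 D3

With a 4-note motive the entries are C4, Bb3, A3, each down a 2nd from the previous.
From G3 the diatonic shape gives G3 A3 G3 D3.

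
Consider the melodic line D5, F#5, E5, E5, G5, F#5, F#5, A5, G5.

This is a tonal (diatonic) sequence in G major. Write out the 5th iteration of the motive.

Taking 3-note groups, the heads are D5, E5, F#5: the pattern moves up a 2nd.
Carrying on: G5 → A5.
From A5 the diatonic shape gives A5 C6 B5.

A5 C6 B5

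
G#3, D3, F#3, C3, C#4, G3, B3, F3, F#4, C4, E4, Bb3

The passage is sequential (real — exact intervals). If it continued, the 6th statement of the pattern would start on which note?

Unit = 4 notes; the statements start on G#3, C#4, F#4, moving up a 4th each time.
Extending the heads up a 4th: B4 → E5 → A5.

A5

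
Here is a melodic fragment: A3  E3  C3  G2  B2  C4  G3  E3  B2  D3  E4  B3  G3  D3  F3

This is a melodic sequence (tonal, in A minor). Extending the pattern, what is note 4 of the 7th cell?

The unit is 5 notes. Position-4 pitches of the 3 shown cells: G2, B2, D3.
Carrying that up a 3rd forward: F3 → A3 → C4 → E4.

E4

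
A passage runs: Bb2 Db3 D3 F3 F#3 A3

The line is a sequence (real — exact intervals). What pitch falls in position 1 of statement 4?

With 2-note cells, note 1 of each statement runs Bb2, D3, F#3.
From F#3, up a 3rd gives A#3.

A#3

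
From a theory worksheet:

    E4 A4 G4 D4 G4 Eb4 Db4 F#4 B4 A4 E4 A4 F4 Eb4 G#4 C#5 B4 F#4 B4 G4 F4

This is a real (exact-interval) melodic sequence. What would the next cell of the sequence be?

Taking 7-note groups, the heads are E4, F#4, G#4: the pattern moves up a 2nd.
So cell 4 is A#4 D#5 C#5 G#4 C#5 A4 G4.

A#4 D#5 C#5 G#4 C#5 A4 G4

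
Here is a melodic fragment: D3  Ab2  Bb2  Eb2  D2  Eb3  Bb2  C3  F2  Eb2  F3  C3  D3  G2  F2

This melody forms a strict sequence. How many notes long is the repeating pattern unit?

5

There are 15 notes; a 5-note unit gives 3 cells:
D3 Ab2 Bb2 Eb2 D2 | Eb3 Bb2 C3 F2 Eb2 | F3 C3 D3 G2 F2
Every group is a transposition up a 2nd of the one before; no shorter unit works.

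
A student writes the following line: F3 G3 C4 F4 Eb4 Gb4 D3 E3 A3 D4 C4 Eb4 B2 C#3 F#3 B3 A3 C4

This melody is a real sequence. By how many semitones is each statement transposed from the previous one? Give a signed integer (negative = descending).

-3

Taking 6-note groups, the heads are F3, D3, B2: the pattern moves down a 3rd.
F3 to D3 spans -3 semitones.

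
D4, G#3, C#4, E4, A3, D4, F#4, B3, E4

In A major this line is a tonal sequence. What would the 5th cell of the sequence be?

A4 D4 G#4

Taking 3-note groups, the heads are D4, E4, F#4: the pattern moves up a 2nd.
Carrying on: G#4 → A4.
Statement 5 starts on A4 and keeps the same diatonic contour: A4 D4 G#4.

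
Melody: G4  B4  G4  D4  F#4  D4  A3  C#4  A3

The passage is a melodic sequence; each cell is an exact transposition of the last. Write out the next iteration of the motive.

Taking 3-note groups, the heads are G4, D4, A3: the pattern moves down a 4th.
From E3 the exact shape gives E3 G#3 E3.

E3 G#3 E3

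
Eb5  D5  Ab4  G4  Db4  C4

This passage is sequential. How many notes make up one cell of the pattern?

2

6 notes total. Splitting into 3 groups of 2:
Eb5 D5 | Ab4 G4 | Db4 C4
Each cell is the previous one down a 5th — so the unit is 2 notes.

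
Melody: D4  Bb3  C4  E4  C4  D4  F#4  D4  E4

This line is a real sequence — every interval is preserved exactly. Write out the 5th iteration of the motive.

A#4 F#4 G#4

Unit = 3 notes; the statements start on D4, E4, F#4, moving up a 2nd each time.
Carrying on: G#4 → A#4.
So cell 5 is A#4 F#4 G#4.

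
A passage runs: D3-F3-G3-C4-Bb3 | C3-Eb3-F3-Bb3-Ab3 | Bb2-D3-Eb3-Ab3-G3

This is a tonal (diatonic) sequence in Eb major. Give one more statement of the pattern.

Ab2 C3 D3 G3 F3

With a 5-note motive the entries are D3, C3, Bb2, each down a 2nd from the previous.
Statement 4 starts on Ab2 and keeps the same diatonic contour: Ab2 C3 D3 G3 F3.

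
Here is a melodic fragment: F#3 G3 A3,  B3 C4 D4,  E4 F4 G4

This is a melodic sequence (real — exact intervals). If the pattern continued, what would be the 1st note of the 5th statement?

The unit is 3 notes. Position-1 pitches of the 3 shown cells: F#3, B3, E4.
Each moves up a 4th. Continuing: A4 → D5.

D5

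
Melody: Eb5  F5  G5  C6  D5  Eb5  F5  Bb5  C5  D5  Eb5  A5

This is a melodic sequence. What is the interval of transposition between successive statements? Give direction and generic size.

down a 2nd

The 4-note cells begin on Eb5, D5, C5 — each down a 2nd from the last.
Eb5 to D5 is down a 2nd.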